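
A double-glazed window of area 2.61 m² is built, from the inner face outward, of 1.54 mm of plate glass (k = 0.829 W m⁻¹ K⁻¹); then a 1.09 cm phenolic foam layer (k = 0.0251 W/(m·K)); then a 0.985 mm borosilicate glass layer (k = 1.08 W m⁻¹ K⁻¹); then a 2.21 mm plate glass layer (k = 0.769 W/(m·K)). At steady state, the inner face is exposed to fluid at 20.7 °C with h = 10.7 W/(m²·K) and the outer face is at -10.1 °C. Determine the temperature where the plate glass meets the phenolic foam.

T = 15.2 °C

Treat each layer as a resistance in series:
  R_conv,in = 1/(hA) = 1/(10.7·2.61) = 0.03581 K/W
  R_plate glass = L/(kA) = 0.00154/(0.829·2.61) = 7.117×10^-4 K/W
  R_phenolic foam = L/(kA) = 0.0109/(0.0251·2.61) = 0.1664 K/W
  R_borosilicate glass = L/(kA) = 9.85×10^-4/(1.08·2.61) = 3.494×10^-4 K/W
  R_plate glass = L/(kA) = 0.00221/(0.769·2.61) = 0.001101 K/W
ΣR = 0.03581 + 7.117×10^-4 + 0.1664 + 3.494×10^-4 + 0.001101 = 0.2044 K/W
Q = ΔT/ΣR = (20.7 °C − -10.1 °C)/0.2044 = 150.7 W
From the inner boundary to the plate glass/phenolic foam interface, ΣR_partial = 0.03652 K/W.
T_interface = T_in − Q·ΣR_partial = 20.7 °C − (150.7)(0.03652) = 15.2 °C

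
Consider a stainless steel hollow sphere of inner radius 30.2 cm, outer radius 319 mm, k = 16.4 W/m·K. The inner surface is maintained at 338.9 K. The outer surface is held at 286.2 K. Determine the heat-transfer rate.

Q = 61.5 kW

Q = 4πk·ΔT/(1/r₁ − 1/r₂) = 4π × 16.4 × 52.7 / (1/0.302 − 1/0.319) = 61500 W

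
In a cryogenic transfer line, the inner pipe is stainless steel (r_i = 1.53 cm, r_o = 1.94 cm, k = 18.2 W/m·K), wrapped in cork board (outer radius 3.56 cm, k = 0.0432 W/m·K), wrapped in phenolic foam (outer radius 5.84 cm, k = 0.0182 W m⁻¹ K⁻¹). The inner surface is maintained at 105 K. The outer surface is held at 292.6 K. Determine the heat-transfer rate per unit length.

Treat each layer as a resistance in series:
  R'_stainless steel = ln(0.0194/0.0153)/(2πk) = 0.2374/(2π·18.2) = 0.002076 m·K/W
  R'_cork board = ln(0.0356/0.0194)/(2πk) = 0.6071/(2π·0.0432) = 2.237 m·K/W
  R'_phenolic foam = ln(0.0584/0.0356)/(2πk) = 0.4950/(2π·0.0182) = 4.328 m·K/W
ΣR = 0.002076 + 2.237 + 4.328 = 6.567 m·K/W
Q' = ΔT/ΣR = (105 K − 292.6 K)/6.567 = -28.6 W/m
(Negative Q' ⇒ heat flows inward; heat gain = 28.6 W/m.)

Q' = 28.6 W/m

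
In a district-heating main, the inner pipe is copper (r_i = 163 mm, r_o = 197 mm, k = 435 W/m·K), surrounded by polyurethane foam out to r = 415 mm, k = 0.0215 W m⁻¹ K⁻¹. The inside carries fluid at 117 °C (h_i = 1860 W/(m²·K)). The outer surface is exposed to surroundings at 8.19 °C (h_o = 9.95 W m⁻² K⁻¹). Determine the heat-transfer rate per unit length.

Q' = 19.6 W/m

Series thermal resistances, inner to outer:
  R'_conv,in = 1/(2πr h) = 1/(2π·0.163·1860) = 5.250×10^-4 m·K/W
  R'_copper = ln(0.197/0.163)/(2πk) = 0.1895/(2π·435) = 6.932×10^-5 m·K/W
  R'_polyurethane foam = ln(0.415/0.197)/(2πk) = 0.7451/(2π·0.0215) = 5.515 m·K/W
  R'_conv,out = 1/(2πr h) = 1/(2π·0.415·9.95) = 0.03854 m·K/W
ΣR = 5.250×10^-4 + 6.932×10^-5 + 5.515 + 0.03854 = 5.554 m·K/W
Q' = ΔT/ΣR = (117 °C − 8.19 °C)/5.554 = 19.6 W/m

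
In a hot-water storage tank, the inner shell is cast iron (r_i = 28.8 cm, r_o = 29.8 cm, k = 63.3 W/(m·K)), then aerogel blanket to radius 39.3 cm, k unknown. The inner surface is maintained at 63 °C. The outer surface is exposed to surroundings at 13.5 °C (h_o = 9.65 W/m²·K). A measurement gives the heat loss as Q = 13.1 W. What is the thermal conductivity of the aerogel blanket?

k = 0.0173 W/m·K

ΣR = ΔT/Q = |63 − 13.5|/13.1 = 3.779 K/W
Known resistances:
  R_cast iron = (1/0.288 − 1/0.298)/(4πk) = 0.1165/(4π·63.3) = 1.465×10^-4 K/W
  R_conv,out = 1/(4πr²h) = 1/(4π·0.393²·9.65) = 0.05339 K/W
R_aerogel blanket = ΣR − ΣR_known = 3.779 − 0.05354 = 3.725 K/W
(1/r₁−1/r₂)/(4πk) = 3.725 ⇒ k = 0.8112/(4π·3.725) = 0.0173 W/m·K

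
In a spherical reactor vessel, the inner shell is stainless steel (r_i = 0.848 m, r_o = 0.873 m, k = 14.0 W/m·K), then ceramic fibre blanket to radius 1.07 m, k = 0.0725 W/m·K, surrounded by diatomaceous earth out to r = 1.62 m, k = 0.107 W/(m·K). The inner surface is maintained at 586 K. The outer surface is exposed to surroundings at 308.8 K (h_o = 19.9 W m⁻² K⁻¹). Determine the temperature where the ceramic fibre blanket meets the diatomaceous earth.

Treat each layer as a resistance in series:
  R_stainless steel = (1/0.848 − 1/0.873)/(4πk) = 0.03377/(4π·14.0) = 1.920×10^-4 K/W
  R_ceramic fibre blanket = (1/0.873 − 1/1.07)/(4πk) = 0.2109/(4π·0.0725) = 0.2315 K/W
  R_diatomaceous earth = (1/1.07 − 1/1.62)/(4πk) = 0.3173/(4π·0.107) = 0.2360 K/W
  R_conv,out = 1/(4πr²h) = 1/(4π·1.62²·19.9) = 0.001524 K/W
ΣR = 1.920×10^-4 + 0.2315 + 0.2360 + 0.001524 = 0.4692 K/W
Q = ΔT/ΣR = (586 K − 308.8 K)/0.4692 = 590.8 W
From the inner boundary to the ceramic fibre blanket/diatomaceous earth interface, ΣR_partial = 0.2317 K/W.
T_interface = T_in − Q·ΣR_partial = 586 K − (590.8)(0.2317) = 449 K

T = 449 K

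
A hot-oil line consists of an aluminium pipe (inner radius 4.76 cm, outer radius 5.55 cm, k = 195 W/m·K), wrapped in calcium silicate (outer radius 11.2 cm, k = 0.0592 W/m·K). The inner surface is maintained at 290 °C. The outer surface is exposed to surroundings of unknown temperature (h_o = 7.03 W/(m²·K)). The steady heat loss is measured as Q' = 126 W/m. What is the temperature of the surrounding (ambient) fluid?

Sum the resistances:
  R'_aluminium = ln(0.0555/0.0476)/(2πk) = 0.1536/(2π·195) = 1.253×10^-4 m·K/W
  R'_calcium silicate = ln(0.112/0.0555)/(2πk) = 0.7021/(2π·0.0592) = 1.888 m·K/W
  R'_conv,out = 1/(2πr h) = 1/(2π·0.112·7.03) = 0.2021 m·K/W
ΣR = 2.090 m·K/W
ΔT = Q'·ΣR = 126 × 2.090 = 263.3 K
Heat flows outward, so T_out = T_in − ΔT = 290 − 263.3 = 26.7 °C

T_out = 26.7 °C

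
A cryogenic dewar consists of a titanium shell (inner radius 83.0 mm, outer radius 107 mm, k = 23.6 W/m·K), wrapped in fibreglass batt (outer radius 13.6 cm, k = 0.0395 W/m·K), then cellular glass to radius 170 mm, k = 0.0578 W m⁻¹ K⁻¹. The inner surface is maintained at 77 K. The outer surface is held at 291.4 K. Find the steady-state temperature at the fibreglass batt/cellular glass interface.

Series thermal resistances, inner to outer:
  R_titanium = (1/0.0830 − 1/0.107)/(4πk) = 2.702/(4π·23.6) = 0.009112 K/W
  R_fibreglass batt = (1/0.107 − 1/0.136)/(4πk) = 1.993/(4π·0.0395) = 4.015 K/W
  R_cellular glass = (1/0.136 − 1/0.170)/(4πk) = 1.471/(4π·0.0578) = 2.025 K/W
ΣR = 0.009112 + 4.015 + 2.025 = 6.049 K/W
Q = ΔT/ΣR = (77 K − 291.4 K)/6.049 = -35.44 W
From the inner boundary to the fibreglass batt/cellular glass interface, ΣR_partial = 4.024 K/W.
T_interface = T_in − Q·ΣR_partial = 77 K − (-35.44)(4.024) = 219.6 K

T = 219.6 K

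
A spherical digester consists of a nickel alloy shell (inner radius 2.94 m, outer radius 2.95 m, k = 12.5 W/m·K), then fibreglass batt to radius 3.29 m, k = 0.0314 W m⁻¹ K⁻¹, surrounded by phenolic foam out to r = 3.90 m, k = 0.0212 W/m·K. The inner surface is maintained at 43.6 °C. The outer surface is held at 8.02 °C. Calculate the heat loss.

Q = 133 W

Treat each layer as a resistance in series:
  R_nickel alloy = (1/2.94 − 1/2.95)/(4πk) = 0.001153/(4π·12.5) = 7.340×10^-6 K/W
  R_fibreglass batt = (1/2.95 − 1/3.29)/(4πk) = 0.03503/(4π·0.0314) = 0.08878 K/W
  R_phenolic foam = (1/3.29 − 1/3.90)/(4πk) = 0.04754/(4π·0.0212) = 0.1785 K/W
ΣR = 7.340×10^-6 + 0.08878 + 0.1785 = 0.2673 K/W
Q = ΔT/ΣR = (43.6 °C − 8.02 °C)/0.2673 = 133 W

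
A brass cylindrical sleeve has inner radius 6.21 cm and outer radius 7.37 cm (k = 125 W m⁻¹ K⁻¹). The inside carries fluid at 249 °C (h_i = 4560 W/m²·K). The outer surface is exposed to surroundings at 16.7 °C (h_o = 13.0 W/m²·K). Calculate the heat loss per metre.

Series thermal resistances, inner to outer:
  R'_conv,in = 1/(2πr h) = 1/(2π·0.0621·4560) = 5.620×10^-4 m·K/W
  R'_brass = ln(0.0737/0.0621)/(2πk) = 0.1713/(2π·125) = 2.181×10^-4 m·K/W
  R'_conv,out = 1/(2πr h) = 1/(2π·0.0737·13.0) = 0.1661 m·K/W
ΣR = 5.620×10^-4 + 2.181×10^-4 + 0.1661 = 0.1669 m·K/W
Q' = ΔT/ΣR = (249 °C − 16.7 °C)/0.1669 = 1390 W/m

Q' = 1390 W/m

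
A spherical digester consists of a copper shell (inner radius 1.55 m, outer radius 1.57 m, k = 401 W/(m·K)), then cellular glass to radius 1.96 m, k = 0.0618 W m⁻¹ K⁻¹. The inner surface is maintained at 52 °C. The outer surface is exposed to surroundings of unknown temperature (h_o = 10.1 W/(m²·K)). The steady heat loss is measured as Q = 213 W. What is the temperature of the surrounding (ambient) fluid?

T_out = 16.8 °C

Series resistances:
  R_copper = (1/1.55 − 1/1.57)/(4πk) = 0.008219/(4π·401) = 1.631×10^-6 K/W
  R_cellular glass = (1/1.57 − 1/1.96)/(4πk) = 0.1267/(4π·0.0618) = 0.1632 K/W
  R_conv,out = 1/(4πr²h) = 1/(4π·1.96²·10.1) = 0.002051 K/W
ΣR = 0.1652 K/W
ΔT = Q·ΣR = 213 × 0.1652 = 35.19 K
Heat flows outward, so T_out = T_in − ΔT = 52 − 35.19 = 16.8 °C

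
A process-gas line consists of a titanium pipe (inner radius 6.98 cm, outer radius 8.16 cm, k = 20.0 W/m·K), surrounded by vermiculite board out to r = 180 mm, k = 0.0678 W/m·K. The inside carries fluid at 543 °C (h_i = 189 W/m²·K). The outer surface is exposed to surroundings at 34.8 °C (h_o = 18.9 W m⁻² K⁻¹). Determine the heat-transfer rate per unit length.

Resistance network (inner→outer):
  R'_conv,in = 1/(2πr h) = 1/(2π·0.0698·189) = 0.01206 m·K/W
  R'_titanium = ln(0.0816/0.0698)/(2πk) = 0.1562/(2π·20.0) = 0.001243 m·K/W
  R'_vermiculite board = ln(0.180/0.0816)/(2πk) = 0.7911/(2π·0.0678) = 1.857 m·K/W
  R'_conv,out = 1/(2πr h) = 1/(2π·0.180·18.9) = 0.04678 m·K/W
ΣR = 0.01206 + 0.001243 + 1.857 + 0.04678 = 1.917 m·K/W
Q' = ΔT/ΣR = (543 °C − 34.8 °C)/1.917 = 265 W/m

Q' = 265 W/m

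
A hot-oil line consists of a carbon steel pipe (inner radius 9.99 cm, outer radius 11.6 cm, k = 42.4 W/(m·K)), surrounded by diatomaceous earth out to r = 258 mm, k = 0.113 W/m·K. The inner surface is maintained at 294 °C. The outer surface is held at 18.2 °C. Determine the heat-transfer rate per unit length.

Treat each layer as a resistance in series:
  R'_carbon steel = ln(0.116/0.0999)/(2πk) = 0.1494/(2π·42.4) = 5.609×10^-4 m·K/W
  R'_diatomaceous earth = ln(0.258/0.116)/(2πk) = 0.7994/(2π·0.113) = 1.126 m·K/W
ΣR = 5.609×10^-4 + 1.126 = 1.127 m·K/W
Q' = ΔT/ΣR = (294 °C − 18.2 °C)/1.127 = 245 W/m

Q' = 245 W/m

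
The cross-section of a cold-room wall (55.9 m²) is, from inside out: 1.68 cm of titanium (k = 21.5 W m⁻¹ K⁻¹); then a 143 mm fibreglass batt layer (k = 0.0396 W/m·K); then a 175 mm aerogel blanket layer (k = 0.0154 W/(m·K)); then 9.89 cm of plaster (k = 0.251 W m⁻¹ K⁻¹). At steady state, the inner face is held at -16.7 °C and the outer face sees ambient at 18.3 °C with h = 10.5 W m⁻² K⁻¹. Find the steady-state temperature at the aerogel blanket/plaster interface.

Treat each layer as a resistance in series:
  R_titanium = L/(kA) = 0.0168/(21.5·55.9) = 1.398×10^-5 K/W
  R_fibreglass batt = L/(kA) = 0.143/(0.0396·55.9) = 0.06460 K/W
  R_aerogel blanket = L/(kA) = 0.175/(0.0154·55.9) = 0.2033 K/W
  R_plaster = L/(kA) = 0.0989/(0.251·55.9) = 0.007049 K/W
  R_conv,out = 1/(hA) = 1/(10.5·55.9) = 0.001704 K/W
ΣR = 1.398×10^-5 + 0.06460 + 0.2033 + 0.007049 + 0.001704 = 0.2767 K/W
Q = ΔT/ΣR = (-16.7 °C − 18.3 °C)/0.2767 = -126.5 W
From the inner boundary to the aerogel blanket/plaster interface, ΣR_partial = 0.2679 K/W.
T_interface = T_in − Q·ΣR_partial = -16.7 °C − (-126.5)(0.2679) = 17.2 °C

T = 17.2 °C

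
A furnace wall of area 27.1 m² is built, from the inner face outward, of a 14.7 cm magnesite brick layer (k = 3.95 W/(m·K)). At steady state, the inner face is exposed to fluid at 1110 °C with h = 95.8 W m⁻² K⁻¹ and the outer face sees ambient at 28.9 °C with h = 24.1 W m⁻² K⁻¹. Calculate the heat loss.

Q = 329 kW

Series thermal resistances, inner to outer:
  R_conv,in = 1/(hA) = 1/(95.8·27.1) = 3.852×10^-4 K/W
  R_magnesite brick = L/(kA) = 0.147/(3.95·27.1) = 0.001373 K/W
  R_conv,out = 1/(hA) = 1/(24.1·27.1) = 0.001531 K/W
ΣR = 3.852×10^-4 + 0.001373 + 0.001531 = 0.003289 K/W
Q = ΔT/ΣR = (1110 °C − 28.9 °C)/0.003289 = 3.29×10^5 W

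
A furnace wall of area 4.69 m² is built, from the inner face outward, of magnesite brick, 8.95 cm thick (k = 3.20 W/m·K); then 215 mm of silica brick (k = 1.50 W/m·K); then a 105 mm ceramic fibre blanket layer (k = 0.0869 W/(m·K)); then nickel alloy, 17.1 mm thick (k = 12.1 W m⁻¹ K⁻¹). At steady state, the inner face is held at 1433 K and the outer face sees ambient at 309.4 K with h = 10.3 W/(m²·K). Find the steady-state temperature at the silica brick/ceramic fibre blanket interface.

T = 1303 K

Treat each layer as a resistance in series:
  R_magnesite brick = L/(kA) = 0.0895/(3.20·4.69) = 0.005963 K/W
  R_silica brick = L/(kA) = 0.215/(1.50·4.69) = 0.03056 K/W
  R_ceramic fibre blanket = L/(kA) = 0.105/(0.0869·4.69) = 0.2576 K/W
  R_nickel alloy = L/(kA) = 0.0171/(12.1·4.69) = 3.013×10^-4 K/W
  R_conv,out = 1/(hA) = 1/(10.3·4.69) = 0.02070 K/W
ΣR = 0.005963 + 0.03056 + 0.2576 + 3.013×10^-4 + 0.02070 = 0.3151 K/W
Q = ΔT/ΣR = (1433 K − 309.4 K)/0.3151 = 3566 W
From the inner boundary to the silica brick/ceramic fibre blanket interface, ΣR_partial = 0.03652 K/W.
T_interface = T_in − Q·ΣR_partial = 1433 K − (3566)(0.03652) = 1303 K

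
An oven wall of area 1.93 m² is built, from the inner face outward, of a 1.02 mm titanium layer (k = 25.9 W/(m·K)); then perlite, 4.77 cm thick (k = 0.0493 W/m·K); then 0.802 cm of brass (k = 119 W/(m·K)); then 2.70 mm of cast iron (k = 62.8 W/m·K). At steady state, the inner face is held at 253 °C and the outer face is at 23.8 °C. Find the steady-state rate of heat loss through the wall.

Series thermal resistances, inner to outer:
  R_titanium = L/(kA) = 0.00102/(25.9·1.93) = 2.041×10^-5 K/W
  R_perlite = L/(kA) = 0.0477/(0.0493·1.93) = 0.5013 K/W
  R_brass = L/(kA) = 0.00802/(119·1.93) = 3.492×10^-5 K/W
  R_cast iron = L/(kA) = 0.00270/(62.8·1.93) = 2.228×10^-5 K/W
ΣR = 2.041×10^-5 + 0.5013 + 3.492×10^-5 + 2.228×10^-5 = 0.5014 K/W
Q = ΔT/ΣR = (253 °C − 23.8 °C)/0.5014 = 457 W

Q = 457 W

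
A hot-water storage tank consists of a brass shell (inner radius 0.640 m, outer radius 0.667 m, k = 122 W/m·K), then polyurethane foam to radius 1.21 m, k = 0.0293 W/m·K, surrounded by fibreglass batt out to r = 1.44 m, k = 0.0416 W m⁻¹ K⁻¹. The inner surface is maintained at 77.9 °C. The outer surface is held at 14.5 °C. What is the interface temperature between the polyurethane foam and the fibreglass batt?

Resistance network (inner→outer):
  R_brass = (1/0.640 − 1/0.667)/(4πk) = 0.06325/(4π·122) = 4.126×10^-5 K/W
  R_polyurethane foam = (1/0.667 − 1/1.21)/(4πk) = 0.6728/(4π·0.0293) = 1.827 K/W
  R_fibreglass batt = (1/1.21 − 1/1.44)/(4πk) = 0.1320/(4π·0.0416) = 0.2525 K/W
ΣR = 4.126×10^-5 + 1.827 + 0.2525 = 2.080 K/W
Q = ΔT/ΣR = (77.9 °C − 14.5 °C)/2.080 = 30.48 W
From the inner boundary to the polyurethane foam/fibreglass batt interface, ΣR_partial = 1.827 K/W.
T_interface = T_in − Q·ΣR_partial = 77.9 °C − (30.48)(1.827) = 22.2 °C

T = 22.2 °C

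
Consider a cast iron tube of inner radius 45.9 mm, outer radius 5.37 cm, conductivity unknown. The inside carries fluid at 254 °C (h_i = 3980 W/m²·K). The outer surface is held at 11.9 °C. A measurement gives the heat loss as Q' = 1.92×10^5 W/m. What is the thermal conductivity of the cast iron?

k = 64.1 W/m·K

ΣR = ΔT/Q' = |254 − 11.9|/1.92×10^5 = 0.001261 m·K/W
Known resistances:
  R'_conv,in = 1/(2πr h) = 1/(2π·0.0459·3980) = 8.712×10^-4 m·K/W
R_cast iron = ΣR − ΣR_known = 0.001261 − 8.712×10^-4 = 3.898×10^-4 m·K/W
ln(r₂/r₁)/(2πk) = 3.898×10^-4 ⇒ k = 0.1569/(2π·3.898×10^-4) = 64.1 W/m·K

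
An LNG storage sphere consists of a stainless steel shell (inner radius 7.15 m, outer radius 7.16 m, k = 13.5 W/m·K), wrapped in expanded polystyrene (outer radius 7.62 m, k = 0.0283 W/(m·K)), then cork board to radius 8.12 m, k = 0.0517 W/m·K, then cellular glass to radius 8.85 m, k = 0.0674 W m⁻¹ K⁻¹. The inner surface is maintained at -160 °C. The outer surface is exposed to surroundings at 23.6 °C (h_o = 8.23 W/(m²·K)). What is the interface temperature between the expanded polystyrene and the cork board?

Treat each layer as a resistance in series:
  R_stainless steel = (1/7.15 − 1/7.16)/(4πk) = 1.953×10^-4/(4π·13.5) = 1.151×10^-6 K/W
  R_expanded polystyrene = (1/7.16 − 1/7.62)/(4πk) = 0.008431/(4π·0.0283) = 0.02371 K/W
  R_cork board = (1/7.62 − 1/8.12)/(4πk) = 0.008081/(4π·0.0517) = 0.01244 K/W
  R_cellular glass = (1/8.12 − 1/8.85)/(4πk) = 0.01016/(4π·0.0674) = 0.01199 K/W
  R_conv,out = 1/(4πr²h) = 1/(4π·8.85²·8.23) = 1.235×10^-4 K/W
ΣR = 1.151×10^-6 + 0.02371 + 0.01244 + 0.01199 + 1.235×10^-4 = 0.04826 K/W
Q = ΔT/ΣR = (-160 °C − 23.6 °C)/0.04826 = -3804 W
From the inner boundary to the expanded polystyrene/cork board interface, ΣR_partial = 0.02371 K/W.
T_interface = T_in − Q·ΣR_partial = -160 °C − (-3804)(0.02371) = -69.8 °C

T = -69.8 °C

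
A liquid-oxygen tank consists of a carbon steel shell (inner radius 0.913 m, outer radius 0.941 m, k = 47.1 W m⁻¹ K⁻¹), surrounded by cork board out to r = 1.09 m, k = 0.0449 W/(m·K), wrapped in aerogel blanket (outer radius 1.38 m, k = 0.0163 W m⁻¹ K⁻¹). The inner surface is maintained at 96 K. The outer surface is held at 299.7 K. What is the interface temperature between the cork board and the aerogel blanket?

T = 140 K

Series thermal resistances, inner to outer:
  R_carbon steel = (1/0.913 − 1/0.941)/(4πk) = 0.03259/(4π·47.1) = 5.506×10^-5 K/W
  R_cork board = (1/0.941 − 1/1.09)/(4πk) = 0.1453/(4π·0.0449) = 0.2575 K/W
  R_aerogel blanket = (1/1.09 − 1/1.38)/(4πk) = 0.1928/(4π·0.0163) = 0.9412 K/W
ΣR = 5.506×10^-5 + 0.2575 + 0.9412 = 1.199 K/W
Q = ΔT/ΣR = (96 K − 299.7 K)/1.199 = -169.9 W
From the inner boundary to the cork board/aerogel blanket interface, ΣR_partial = 0.2576 K/W.
T_interface = T_in − Q·ΣR_partial = 96 K − (-169.9)(0.2576) = 140 K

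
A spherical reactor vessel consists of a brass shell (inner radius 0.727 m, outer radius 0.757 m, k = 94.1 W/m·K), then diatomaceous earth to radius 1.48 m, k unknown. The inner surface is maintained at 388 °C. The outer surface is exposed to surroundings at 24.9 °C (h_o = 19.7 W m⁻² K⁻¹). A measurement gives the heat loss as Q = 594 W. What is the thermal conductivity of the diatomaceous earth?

ΣR = ΔT/Q = |388 − 24.9|/594 = 0.6113 K/W
Known resistances:
  R_brass = (1/0.727 − 1/0.757)/(4πk) = 0.05451/(4π·94.1) = 4.610×10^-5 K/W
  R_conv,out = 1/(4πr²h) = 1/(4π·1.48²·19.7) = 0.001844 K/W
R_diatomaceous earth = ΣR − ΣR_known = 0.6113 − 0.001890 = 0.6094 K/W
(1/r₁−1/r₂)/(4πk) = 0.6094 ⇒ k = 0.6453/(4π·0.6094) = 0.0843 W/m·K

k = 0.0843 W/m·K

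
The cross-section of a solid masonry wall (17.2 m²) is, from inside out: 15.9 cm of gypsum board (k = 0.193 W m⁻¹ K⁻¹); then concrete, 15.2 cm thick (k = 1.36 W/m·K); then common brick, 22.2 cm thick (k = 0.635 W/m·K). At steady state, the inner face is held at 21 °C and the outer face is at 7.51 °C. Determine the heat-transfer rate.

Resistance network (inner→outer):
  R_gypsum board = L/(kA) = 0.159/(0.193·17.2) = 0.04790 K/W
  R_concrete = L/(kA) = 0.152/(1.36·17.2) = 0.006498 K/W
  R_common brick = L/(kA) = 0.222/(0.635·17.2) = 0.02033 K/W
ΣR = 0.04790 + 0.006498 + 0.02033 = 0.07473 K/W
Q = ΔT/ΣR = (21 °C − 7.51 °C)/0.07473 = 181 W

Q = 181 W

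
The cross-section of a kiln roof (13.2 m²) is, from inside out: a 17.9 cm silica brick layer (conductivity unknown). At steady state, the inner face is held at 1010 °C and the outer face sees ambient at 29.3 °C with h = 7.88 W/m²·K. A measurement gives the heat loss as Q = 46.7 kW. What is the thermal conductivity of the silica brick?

k = 1.19 W/m·K

ΣR = ΔT/Q = |1010 − 29.3|/46700 = 0.02100 K/W
Known resistances:
  R_conv,out = 1/(hA) = 1/(7.88·13.2) = 0.009614 K/W
R_silica brick = ΣR − ΣR_known = 0.02100 − 0.009614 = 0.01139 K/W
L/(kA) = 0.01139 ⇒ k = 0.179/(0.01139·13.2) = 1.19 W/m·K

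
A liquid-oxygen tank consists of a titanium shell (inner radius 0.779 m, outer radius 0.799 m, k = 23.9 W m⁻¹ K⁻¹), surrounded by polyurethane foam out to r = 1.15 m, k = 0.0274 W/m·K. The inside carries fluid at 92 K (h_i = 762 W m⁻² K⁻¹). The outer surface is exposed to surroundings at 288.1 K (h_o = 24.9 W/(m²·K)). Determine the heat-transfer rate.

Resistance network (inner→outer):
  R_conv,in = 1/(4πr²h) = 1/(4π·0.779²·762) = 1.721×10^-4 K/W
  R_titanium = (1/0.779 − 1/0.799)/(4πk) = 0.03213/(4π·23.9) = 1.070×10^-4 K/W
  R_polyurethane foam = (1/0.799 − 1/1.15)/(4πk) = 0.3820/(4π·0.0274) = 1.109 K/W
  R_conv,out = 1/(4πr²h) = 1/(4π·1.15²·24.9) = 0.002417 K/W
ΣR = 1.721×10^-4 + 1.070×10^-4 + 1.109 + 0.002417 = 1.112 K/W
Q = ΔT/ΣR = (92 K − 288.1 K)/1.112 = -176 W
(Negative Q ⇒ heat flows inward; heat gain = 176 W.)

Q = 176 W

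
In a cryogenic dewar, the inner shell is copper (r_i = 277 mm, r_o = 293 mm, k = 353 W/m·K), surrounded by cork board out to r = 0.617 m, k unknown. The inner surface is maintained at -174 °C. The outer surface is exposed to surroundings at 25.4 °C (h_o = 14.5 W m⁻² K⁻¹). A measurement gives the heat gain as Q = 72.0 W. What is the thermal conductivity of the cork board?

ΣR = ΔT/Q = |-174 − 25.4|/72.0 = 2.769 K/W
Known resistances:
  R_copper = (1/0.277 − 1/0.293)/(4πk) = 0.1971/(4π·353) = 4.444×10^-5 K/W
  R_conv,out = 1/(4πr²h) = 1/(4π·0.617²·14.5) = 0.01442 K/W
R_cork board = ΣR − ΣR_known = 2.769 − 0.01446 = 2.755 K/W
(1/r₁−1/r₂)/(4πk) = 2.755 ⇒ k = 1.792/(4π·2.755) = 0.0518 W/m·K

k = 0.0518 W/m·K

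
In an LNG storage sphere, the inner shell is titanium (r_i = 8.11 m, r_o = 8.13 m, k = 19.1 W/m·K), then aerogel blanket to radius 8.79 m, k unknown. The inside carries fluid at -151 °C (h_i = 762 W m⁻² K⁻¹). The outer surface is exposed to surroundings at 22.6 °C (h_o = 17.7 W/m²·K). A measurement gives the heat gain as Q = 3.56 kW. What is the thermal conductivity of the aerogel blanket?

ΣR = ΔT/Q = |-151 − 22.6|/3560 = 0.04876 K/W
Known resistances:
  R_conv,in = 1/(4πr²h) = 1/(4π·8.11²·762) = 1.588×10^-6 K/W
  R_titanium = (1/8.11 − 1/8.13)/(4πk) = 3.033×10^-4/(4π·19.1) = 1.264×10^-6 K/W
  R_conv,out = 1/(4πr²h) = 1/(4π·8.79²·17.7) = 5.819×10^-5 K/W
R_aerogel blanket = ΣR − ΣR_known = 0.04876 − 6.104×10^-5 = 0.04870 K/W
(1/r₁−1/r₂)/(4πk) = 0.04870 ⇒ k = 0.009236/(4π·0.04870) = 0.0151 W/m·K

k = 0.0151 W/m·K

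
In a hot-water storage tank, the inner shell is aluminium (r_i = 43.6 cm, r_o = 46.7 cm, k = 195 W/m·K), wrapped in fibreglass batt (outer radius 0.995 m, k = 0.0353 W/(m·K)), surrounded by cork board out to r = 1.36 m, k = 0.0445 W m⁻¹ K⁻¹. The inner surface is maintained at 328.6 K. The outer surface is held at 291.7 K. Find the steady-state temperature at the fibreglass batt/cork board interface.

Treat each layer as a resistance in series:
  R_aluminium = (1/0.436 − 1/0.467)/(4πk) = 0.1523/(4π·195) = 6.213×10^-5 K/W
  R_fibreglass batt = (1/0.467 − 1/0.995)/(4πk) = 1.136/(4π·0.0353) = 2.562 K/W
  R_cork board = (1/0.995 − 1/1.36)/(4πk) = 0.2697/(4π·0.0445) = 0.4823 K/W
ΣR = 6.213×10^-5 + 2.562 + 0.4823 = 3.044 K/W
Q = ΔT/ΣR = (328.6 K − 291.7 K)/3.044 = 12.12 W
From the inner boundary to the fibreglass batt/cork board interface, ΣR_partial = 2.562 K/W.
T_interface = T_in − Q·ΣR_partial = 328.6 K − (12.12)(2.562) = 297.5 K

T = 297.5 K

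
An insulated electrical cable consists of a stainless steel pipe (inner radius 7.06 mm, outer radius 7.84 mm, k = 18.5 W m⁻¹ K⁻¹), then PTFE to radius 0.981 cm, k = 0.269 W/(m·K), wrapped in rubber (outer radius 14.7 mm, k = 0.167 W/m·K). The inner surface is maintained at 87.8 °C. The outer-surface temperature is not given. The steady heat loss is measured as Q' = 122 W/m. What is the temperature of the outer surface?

Series resistances:
  R'_stainless steel = ln(0.00784/0.00706)/(2πk) = 0.1048/(2π·18.5) = 9.015×10^-4 m·K/W
  R'_PTFE = ln(0.00981/0.00784)/(2πk) = 0.2242/(2π·0.269) = 0.1326 m·K/W
  R'_rubber = ln(0.0147/0.00981)/(2πk) = 0.4044/(2π·0.167) = 0.3854 m·K/W
ΣR = 0.5190 m·K/W
ΔT = Q'·ΣR = 122 × 0.5190 = 63.32 K
Heat flows outward, so T_out = T_in − ΔT = 87.8 − 63.32 = 24.5 °C

T_out = 24.5 °C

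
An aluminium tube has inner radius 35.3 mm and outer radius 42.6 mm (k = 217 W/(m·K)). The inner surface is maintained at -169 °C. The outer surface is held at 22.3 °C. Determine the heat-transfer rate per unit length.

Q' = 2πk·ΔT/ln(r₂/r₁) = 2π × 217 × 191.3 / ln(0.0426/0.0353) = 1.39×10^6 W/m

Q' = 1390 kW/m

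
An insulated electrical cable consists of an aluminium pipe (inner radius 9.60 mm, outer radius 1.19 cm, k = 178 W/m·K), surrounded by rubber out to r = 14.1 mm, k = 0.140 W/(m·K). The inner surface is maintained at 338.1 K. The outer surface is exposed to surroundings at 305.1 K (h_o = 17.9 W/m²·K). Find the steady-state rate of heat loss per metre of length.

Q' = 40.1 W/m

Series thermal resistances, inner to outer:
  R'_aluminium = ln(0.0119/0.00960)/(2πk) = 0.2148/(2π·178) = 1.920×10^-4 m·K/W
  R'_rubber = ln(0.0141/0.0119)/(2πk) = 0.1696/(2π·0.140) = 0.1928 m·K/W
  R'_conv,out = 1/(2πr h) = 1/(2π·0.0141·17.9) = 0.6306 m·K/W
ΣR = 1.920×10^-4 + 0.1928 + 0.6306 = 0.8236 m·K/W
Q' = ΔT/ΣR = (338.1 K − 305.1 K)/0.8236 = 40.1 W/m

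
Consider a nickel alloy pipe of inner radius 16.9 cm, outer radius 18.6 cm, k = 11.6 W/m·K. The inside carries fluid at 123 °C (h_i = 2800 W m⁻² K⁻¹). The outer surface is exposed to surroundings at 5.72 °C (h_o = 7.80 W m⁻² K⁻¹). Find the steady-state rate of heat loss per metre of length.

Q' = 1050 W/m

Resistance network (inner→outer):
  R'_conv,in = 1/(2πr h) = 1/(2π·0.169·2800) = 3.363×10^-4 m·K/W
  R'_nickel alloy = ln(0.186/0.169)/(2πk) = 0.09585/(2π·11.6) = 0.001315 m·K/W
  R'_conv,out = 1/(2πr h) = 1/(2π·0.186·7.80) = 0.1097 m·K/W
ΣR = 3.363×10^-4 + 0.001315 + 0.1097 = 0.1114 m·K/W
Q' = ΔT/ΣR = (123 °C − 5.72 °C)/0.1114 = 1050 W/m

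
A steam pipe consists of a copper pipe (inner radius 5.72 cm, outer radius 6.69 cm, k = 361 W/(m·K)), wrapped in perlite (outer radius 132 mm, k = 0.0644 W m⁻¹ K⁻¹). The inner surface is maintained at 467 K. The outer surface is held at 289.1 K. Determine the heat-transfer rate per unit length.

Treat each layer as a resistance in series:
  R'_copper = ln(0.0669/0.0572)/(2πk) = 0.1566/(2π·361) = 6.906×10^-5 m·K/W
  R'_perlite = ln(0.132/0.0669)/(2πk) = 0.6796/(2π·0.0644) = 1.680 m·K/W
ΣR = 6.906×10^-5 + 1.680 = 1.680 m·K/W
Q' = ΔT/ΣR = (467 K − 289.1 K)/1.680 = 106 W/m

Q' = 106 W/m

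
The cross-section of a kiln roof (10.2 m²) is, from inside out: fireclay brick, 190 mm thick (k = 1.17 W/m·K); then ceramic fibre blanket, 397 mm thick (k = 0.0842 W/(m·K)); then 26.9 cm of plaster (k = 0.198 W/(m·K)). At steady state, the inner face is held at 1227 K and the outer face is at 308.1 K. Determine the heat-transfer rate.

Resistance network (inner→outer):
  R_fireclay brick = L/(kA) = 0.190/(1.17·10.2) = 0.01592 K/W
  R_ceramic fibre blanket = L/(kA) = 0.397/(0.0842·10.2) = 0.4623 K/W
  R_plaster = L/(kA) = 0.269/(0.198·10.2) = 0.1332 K/W
ΣR = 0.01592 + 0.4623 + 0.1332 = 0.6114 K/W
Q = ΔT/ΣR = (1227 K − 308.1 K)/0.6114 = 1500 W

Q = 1500 W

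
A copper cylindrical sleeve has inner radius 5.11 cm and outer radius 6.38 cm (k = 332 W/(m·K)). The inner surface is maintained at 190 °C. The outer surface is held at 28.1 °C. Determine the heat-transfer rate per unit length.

Q' = 2πk·ΔT/ln(r₂/r₁) = 2π × 332 × 161.9 / ln(0.0638/0.0511) = 1.52×10^6 W/m

Q' = 1520 kW/m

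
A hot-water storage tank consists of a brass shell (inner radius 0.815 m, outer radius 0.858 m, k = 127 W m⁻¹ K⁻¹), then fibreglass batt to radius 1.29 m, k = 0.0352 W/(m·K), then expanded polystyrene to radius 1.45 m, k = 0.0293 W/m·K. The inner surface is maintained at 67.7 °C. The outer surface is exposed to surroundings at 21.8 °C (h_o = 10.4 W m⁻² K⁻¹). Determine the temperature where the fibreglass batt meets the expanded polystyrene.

Series thermal resistances, inner to outer:
  R_brass = (1/0.815 − 1/0.858)/(4πk) = 0.06149/(4π·127) = 3.853×10^-5 K/W
  R_fibreglass batt = (1/0.858 − 1/1.29)/(4πk) = 0.3903/(4π·0.0352) = 0.8824 K/W
  R_expanded polystyrene = (1/1.29 − 1/1.45)/(4πk) = 0.08554/(4π·0.0293) = 0.2323 K/W
  R_conv,out = 1/(4πr²h) = 1/(4π·1.45²·10.4) = 0.003639 K/W
ΣR = 3.853×10^-5 + 0.8824 + 0.2323 + 0.003639 = 1.118 K/W
Q = ΔT/ΣR = (67.7 °C − 21.8 °C)/1.118 = 41.06 W
From the inner boundary to the fibreglass batt/expanded polystyrene interface, ΣR_partial = 0.8824 K/W.
T_interface = T_in − Q·ΣR_partial = 67.7 °C − (41.06)(0.8824) = 31.5 °C

T = 31.5 °C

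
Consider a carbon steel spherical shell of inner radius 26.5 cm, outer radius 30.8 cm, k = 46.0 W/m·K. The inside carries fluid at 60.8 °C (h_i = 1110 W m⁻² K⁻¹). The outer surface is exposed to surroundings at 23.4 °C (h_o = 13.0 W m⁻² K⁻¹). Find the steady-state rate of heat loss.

Resistance network (inner→outer):
  R_conv,in = 1/(4πr²h) = 1/(4π·0.265²·1110) = 0.001021 K/W
  R_carbon steel = (1/0.265 − 1/0.308)/(4πk) = 0.5268/(4π·46.0) = 9.114×10^-4 K/W
  R_conv,out = 1/(4πr²h) = 1/(4π·0.308²·13.0) = 0.06453 K/W
ΣR = 0.001021 + 9.114×10^-4 + 0.06453 = 0.06646 K/W
Q = ΔT/ΣR = (60.8 °C − 23.4 °C)/0.06646 = 563 W

Q = 563 W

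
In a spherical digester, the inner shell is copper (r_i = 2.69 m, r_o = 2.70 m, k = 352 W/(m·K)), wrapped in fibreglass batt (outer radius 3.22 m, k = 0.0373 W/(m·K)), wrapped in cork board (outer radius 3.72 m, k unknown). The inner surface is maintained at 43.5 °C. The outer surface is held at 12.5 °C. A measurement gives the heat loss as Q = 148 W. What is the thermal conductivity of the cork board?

k = 0.0406 W/m·K

ΣR = ΔT/Q = |43.5 − 12.5|/148 = 0.2095 K/W
Known resistances:
  R_copper = (1/2.69 − 1/2.70)/(4πk) = 0.001377/(4π·352) = 3.113×10^-7 K/W
  R_fibreglass batt = (1/2.70 − 1/3.22)/(4πk) = 0.05981/(4π·0.0373) = 0.1276 K/W
R_cork board = ΣR − ΣR_known = 0.2095 − 0.1276 = 0.08190 K/W
(1/r₁−1/r₂)/(4πk) = 0.08190 ⇒ k = 0.04174/(4π·0.08190) = 0.0406 W/m·K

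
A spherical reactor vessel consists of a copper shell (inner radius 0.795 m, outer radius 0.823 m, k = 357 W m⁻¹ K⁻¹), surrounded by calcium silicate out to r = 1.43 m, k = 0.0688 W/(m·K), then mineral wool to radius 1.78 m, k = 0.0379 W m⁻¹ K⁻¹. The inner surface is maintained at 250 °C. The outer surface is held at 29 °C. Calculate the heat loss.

Series thermal resistances, inner to outer:
  R_copper = (1/0.795 − 1/0.823)/(4πk) = 0.04279/(4π·357) = 9.539×10^-6 K/W
  R_calcium silicate = (1/0.823 − 1/1.43)/(4πk) = 0.5158/(4π·0.0688) = 0.5966 K/W
  R_mineral wool = (1/1.43 − 1/1.78)/(4πk) = 0.1375/(4π·0.0379) = 0.2887 K/W
ΣR = 9.539×10^-6 + 0.5966 + 0.2887 = 0.8853 K/W
Q = ΔT/ΣR = (250 °C − 29 °C)/0.8853 = 250 W

Q = 250 W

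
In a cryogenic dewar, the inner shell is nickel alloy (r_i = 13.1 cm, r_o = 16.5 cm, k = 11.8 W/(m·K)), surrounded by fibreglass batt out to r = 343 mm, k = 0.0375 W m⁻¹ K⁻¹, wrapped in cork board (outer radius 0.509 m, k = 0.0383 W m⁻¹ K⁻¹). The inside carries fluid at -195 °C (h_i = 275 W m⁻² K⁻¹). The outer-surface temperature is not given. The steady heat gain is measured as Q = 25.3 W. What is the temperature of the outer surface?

T_out = 24.5 °C

Series resistances:
  R_conv,in = 1/(4πr²h) = 1/(4π·0.131²·275) = 0.01686 K/W
  R_nickel alloy = (1/0.131 − 1/0.165)/(4πk) = 1.573/(4π·11.8) = 0.01061 K/W
  R_fibreglass batt = (1/0.165 − 1/0.343)/(4πk) = 3.145/(4π·0.0375) = 6.674 K/W
  R_cork board = (1/0.343 − 1/0.509)/(4πk) = 0.9508/(4π·0.0383) = 1.976 K/W
ΣR = 8.677 K/W
ΔT = Q·ΣR = 25.3 × 8.677 = 219.5 K
Heat flows inward, so T_out = T_in + ΔT = -195 + 219.5 = 24.5 °C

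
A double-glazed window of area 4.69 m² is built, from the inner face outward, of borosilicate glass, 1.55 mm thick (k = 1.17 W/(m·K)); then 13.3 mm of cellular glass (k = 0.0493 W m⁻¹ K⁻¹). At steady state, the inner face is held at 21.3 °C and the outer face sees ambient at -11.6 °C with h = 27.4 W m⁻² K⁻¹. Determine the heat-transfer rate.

Treat each layer as a resistance in series:
  R_borosilicate glass = L/(kA) = 0.00155/(1.17·4.69) = 2.825×10^-4 K/W
  R_cellular glass = L/(kA) = 0.0133/(0.0493·4.69) = 0.05752 K/W
  R_conv,out = 1/(hA) = 1/(27.4·4.69) = 0.007782 K/W
ΣR = 2.825×10^-4 + 0.05752 + 0.007782 = 0.06558 K/W
Q = ΔT/ΣR = (21.3 °C − -11.6 °C)/0.06558 = 502 W

Q = 502 W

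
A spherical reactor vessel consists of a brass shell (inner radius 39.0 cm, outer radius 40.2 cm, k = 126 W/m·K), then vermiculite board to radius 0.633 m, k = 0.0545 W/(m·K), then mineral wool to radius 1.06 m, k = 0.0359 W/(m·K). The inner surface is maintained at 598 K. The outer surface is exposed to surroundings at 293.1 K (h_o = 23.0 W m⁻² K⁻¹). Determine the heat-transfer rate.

Q = 111 W

Resistance network (inner→outer):
  R_brass = (1/0.390 − 1/0.402)/(4πk) = 0.07654/(4π·126) = 4.834×10^-5 K/W
  R_vermiculite board = (1/0.402 − 1/0.633)/(4πk) = 0.9078/(4π·0.0545) = 1.325 K/W
  R_mineral wool = (1/0.633 − 1/1.06)/(4πk) = 0.6364/(4π·0.0359) = 1.411 K/W
  R_conv,out = 1/(4πr²h) = 1/(4π·1.06²·23.0) = 0.003079 K/W
ΣR = 4.834×10^-5 + 1.325 + 1.411 + 0.003079 = 2.739 K/W
Q = ΔT/ΣR = (598 K − 293.1 K)/2.739 = 111 W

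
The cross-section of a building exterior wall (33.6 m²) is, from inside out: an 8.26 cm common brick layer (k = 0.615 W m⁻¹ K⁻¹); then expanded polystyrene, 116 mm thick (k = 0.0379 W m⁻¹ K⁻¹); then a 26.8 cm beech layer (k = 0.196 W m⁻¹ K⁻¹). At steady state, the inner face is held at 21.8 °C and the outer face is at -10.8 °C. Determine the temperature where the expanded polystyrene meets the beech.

Series thermal resistances, inner to outer:
  R_common brick = L/(kA) = 0.0826/(0.615·33.6) = 0.003997 K/W
  R_expanded polystyrene = L/(kA) = 0.116/(0.0379·33.6) = 0.09109 K/W
  R_beech = L/(kA) = 0.268/(0.196·33.6) = 0.04069 K/W
ΣR = 0.003997 + 0.09109 + 0.04069 = 0.1358 K/W
Q = ΔT/ΣR = (21.8 °C − -10.8 °C)/0.1358 = 240.1 W
From the inner boundary to the expanded polystyrene/beech interface, ΣR_partial = 0.09509 K/W.
T_interface = T_in − Q·ΣR_partial = 21.8 °C − (240.1)(0.09509) = -1.03 °C

T = -1.03 °C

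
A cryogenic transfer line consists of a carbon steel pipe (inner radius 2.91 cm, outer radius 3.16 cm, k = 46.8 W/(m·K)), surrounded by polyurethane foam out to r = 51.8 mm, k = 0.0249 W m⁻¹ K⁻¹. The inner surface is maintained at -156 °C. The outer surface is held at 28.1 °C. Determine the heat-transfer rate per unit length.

Q' = 58.3 W/m

Treat each layer as a resistance in series:
  R'_carbon steel = ln(0.0316/0.0291)/(2πk) = 0.08242/(2π·46.8) = 2.803×10^-4 m·K/W
  R'_polyurethane foam = ln(0.0518/0.0316)/(2πk) = 0.4942/(2π·0.0249) = 3.159 m·K/W
ΣR = 2.803×10^-4 + 3.159 = 3.159 m·K/W
Q' = ΔT/ΣR = (-156 °C − 28.1 °C)/3.159 = -58.3 W/m
(Negative Q' ⇒ heat flows inward; heat gain = 58.3 W/m.)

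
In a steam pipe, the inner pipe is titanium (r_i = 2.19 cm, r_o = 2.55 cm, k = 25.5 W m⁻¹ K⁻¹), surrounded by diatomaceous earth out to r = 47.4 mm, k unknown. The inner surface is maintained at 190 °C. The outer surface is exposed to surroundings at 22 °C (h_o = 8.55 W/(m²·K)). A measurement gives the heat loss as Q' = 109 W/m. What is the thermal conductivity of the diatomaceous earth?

k = 0.0860 W/m·K

ΣR = ΔT/Q' = |190 − 22|/109 = 1.541 m·K/W
Known resistances:
  R'_titanium = ln(0.0255/0.0219)/(2πk) = 0.1522/(2π·25.5) = 9.499×10^-4 m·K/W
  R'_conv,out = 1/(2πr h) = 1/(2π·0.0474·8.55) = 0.3927 m·K/W
R_diatomaceous earth = ΣR − ΣR_known = 1.541 − 0.3936 = 1.147 m·K/W
ln(r₂/r₁)/(2πk) = 1.147 ⇒ k = 0.6199/(2π·1.147) = 0.0860 W/m·K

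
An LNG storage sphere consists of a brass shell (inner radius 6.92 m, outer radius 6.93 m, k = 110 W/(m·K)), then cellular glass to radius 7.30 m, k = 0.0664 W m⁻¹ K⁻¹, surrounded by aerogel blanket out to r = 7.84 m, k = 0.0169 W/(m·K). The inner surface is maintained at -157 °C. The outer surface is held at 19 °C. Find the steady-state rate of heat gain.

Q = 3310 W

Treat each layer as a resistance in series:
  R_brass = (1/6.92 − 1/6.93)/(4πk) = 2.085×10^-4/(4π·110) = 1.509×10^-7 K/W
  R_cellular glass = (1/6.93 − 1/7.30)/(4πk) = 0.007314/(4π·0.0664) = 0.008765 K/W
  R_aerogel blanket = (1/7.30 − 1/7.84)/(4πk) = 0.009435/(4π·0.0169) = 0.04443 K/W
ΣR = 1.509×10^-7 + 0.008765 + 0.04443 = 0.05320 K/W
Q = ΔT/ΣR = (-157 °C − 19 °C)/0.05320 = -3310 W
(Negative Q ⇒ heat flows inward; heat gain = 3310 W.)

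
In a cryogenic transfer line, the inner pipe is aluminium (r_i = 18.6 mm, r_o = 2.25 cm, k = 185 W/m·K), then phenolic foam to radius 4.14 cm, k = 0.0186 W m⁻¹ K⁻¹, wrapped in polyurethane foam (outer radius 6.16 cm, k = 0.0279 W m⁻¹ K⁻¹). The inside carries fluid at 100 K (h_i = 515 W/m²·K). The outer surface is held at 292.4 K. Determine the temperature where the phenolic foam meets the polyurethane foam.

T = 234.3 K

Resistance network (inner→outer):
  R'_conv,in = 1/(2πr h) = 1/(2π·0.0186·515) = 0.01661 m·K/W
  R'_aluminium = ln(0.0225/0.0186)/(2πk) = 0.1904/(2π·185) = 1.638×10^-4 m·K/W
  R'_phenolic foam = ln(0.0414/0.0225)/(2πk) = 0.6098/(2π·0.0186) = 5.218 m·K/W
  R'_polyurethane foam = ln(0.0616/0.0414)/(2πk) = 0.3974/(2π·0.0279) = 2.267 m·K/W
ΣR = 0.01661 + 1.638×10^-4 + 5.218 + 2.267 = 7.502 m·K/W
Q' = ΔT/ΣR = (100 K − 292.4 K)/7.502 = -25.65 W/m
From the inner boundary to the phenolic foam/polyurethane foam interface, ΣR_partial = 5.235 m·K/W.
T_interface = T_in − Q'·ΣR_partial = 100 K − (-25.65)(5.235) = 234.3 K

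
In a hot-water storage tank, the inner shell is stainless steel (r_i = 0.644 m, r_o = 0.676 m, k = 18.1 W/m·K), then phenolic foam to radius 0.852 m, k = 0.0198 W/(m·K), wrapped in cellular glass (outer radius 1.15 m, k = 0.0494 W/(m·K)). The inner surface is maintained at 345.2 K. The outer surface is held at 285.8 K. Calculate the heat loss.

Series thermal resistances, inner to outer:
  R_stainless steel = (1/0.644 − 1/0.676)/(4πk) = 0.07351/(4π·18.1) = 3.232×10^-4 K/W
  R_phenolic foam = (1/0.676 − 1/0.852)/(4πk) = 0.3056/(4π·0.0198) = 1.228 K/W
  R_cellular glass = (1/0.852 − 1/1.15)/(4πk) = 0.3041/(4π·0.0494) = 0.4899 K/W
ΣR = 3.232×10^-4 + 1.228 + 0.4899 = 1.718 K/W
Q = ΔT/ΣR = (345.2 K − 285.8 K)/1.718 = 34.6 W

Q = 34.6 W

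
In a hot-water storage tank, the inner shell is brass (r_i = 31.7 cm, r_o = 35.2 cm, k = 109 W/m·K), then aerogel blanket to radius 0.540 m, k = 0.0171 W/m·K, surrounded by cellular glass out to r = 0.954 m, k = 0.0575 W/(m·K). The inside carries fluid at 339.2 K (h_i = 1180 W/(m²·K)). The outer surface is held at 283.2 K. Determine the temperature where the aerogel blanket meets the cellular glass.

T = 294.1 K

Series thermal resistances, inner to outer:
  R_conv,in = 1/(4πr²h) = 1/(4π·0.317²·1180) = 6.711×10^-4 K/W
  R_brass = (1/0.317 − 1/0.352)/(4πk) = 0.3137/(4π·109) = 2.290×10^-4 K/W
  R_aerogel blanket = (1/0.352 − 1/0.540)/(4πk) = 0.9891/(4π·0.0171) = 4.603 K/W
  R_cellular glass = (1/0.540 − 1/0.954)/(4πk) = 0.8036/(4π·0.0575) = 1.112 K/W
ΣR = 6.711×10^-4 + 2.290×10^-4 + 4.603 + 1.112 = 5.716 K/W
Q = ΔT/ΣR = (339.2 K − 283.2 K)/5.716 = 9.797 W
From the inner boundary to the aerogel blanket/cellular glass interface, ΣR_partial = 4.604 K/W.
T_interface = T_in − Q·ΣR_partial = 339.2 K − (9.797)(4.604) = 294.1 K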